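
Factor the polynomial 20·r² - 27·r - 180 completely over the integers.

(4·r - 15)·(5·r + 12)

Need a pair with product 20·(-180) = -3600 and sum -27: that's -75 and 48.
Split the middle term: 20·r² - 75·r + 48·r - 180 = 5·r·(4·r - 15) + 12·(4·r - 15).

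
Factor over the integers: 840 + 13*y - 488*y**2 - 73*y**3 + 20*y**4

(4*y - 5)*(5*y + 8)*(y + 3)*(y - 7)

Trying the rational-root candidates, y = -8/5 is a root, giving the factor (5*y + 8) and quotient 4*y**3 - 21*y**2 - 64*y + 105.
Next, y = 7 is a root, so (y - 7) is a factor; dividing leaves 4*y**2 + 7*y - 15.
The remaining quadratic factors as (y + 3)(4*y - 5).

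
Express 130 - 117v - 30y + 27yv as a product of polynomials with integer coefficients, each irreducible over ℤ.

Group as (27yv - 30y) + (-117v + 130) = 3y(9v - 10) - 13(9v - 10).
Both groups share the factor (9v - 10).

(3y - 13)(9v - 10)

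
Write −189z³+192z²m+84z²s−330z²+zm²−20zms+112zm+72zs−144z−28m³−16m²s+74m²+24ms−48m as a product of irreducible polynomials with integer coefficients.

−(7z−4m+6)(9z−7m−4s+8)(3z+m)

Group: 7z(−27z²+12zm+12zs−24z+7m²+4ms−8m) + (−4m+6)(−27z²+12zm+12zs−24z+7m²+4ms−8m); both groups contain (−27z²+12zm+12zs−24z+7m²+4ms−8m), so (7z−4m+6) is a factor with cofactor −27z²+12zm+12zs−24z+7m²+4ms−8m.
The cofactor groups again: −27z²+12zm+12zs−24z+7m²+4ms−8m = −9z(3z+m) + (7m+4s−8)(3z+m); both groups contain (3z+m), giving −(9z−7m−4s+8)(3z+m).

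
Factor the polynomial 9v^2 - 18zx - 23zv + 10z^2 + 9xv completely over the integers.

Group: 5z(2z - v) + (-9x - 9v)(2z - v); both groups contain (2z - v).

(5z - 9x - 9v)(2z - v)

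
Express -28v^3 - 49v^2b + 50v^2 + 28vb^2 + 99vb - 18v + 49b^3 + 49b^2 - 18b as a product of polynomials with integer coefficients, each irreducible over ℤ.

Group: 7v(-4v^2 - 11vb + 2v - 7b^2 + 2b) + (-7b - 9)(-4v^2 - 11vb + 2v - 7b^2 + 2b); both groups contain (-4v^2 - 11vb + 2v - 7b^2 + 2b), so (7v - 7b - 9) is a factor with cofactor -4v^2 - 11vb + 2v - 7b^2 + 2b.
The cofactor groups again: -4v^2 - 11vb + 2v - 7b^2 + 2b = -4v(v + b) + (-7b + 2)(v + b); both groups contain (v + b), giving -(4v + 7b - 2)(v + b).

-(7v - 7b - 9)(4v + 7b - 2)(v + b)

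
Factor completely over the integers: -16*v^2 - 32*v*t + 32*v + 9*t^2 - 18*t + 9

Group: -4*v*(4*v - t + 1) + (-9*t + 9)*(4*v - t + 1); both groups contain (4*v - t + 1).

-(4*v - t + 1)*(4*v + 9*t - 9)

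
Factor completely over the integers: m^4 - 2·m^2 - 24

(m^2 + 4)·(m^2 - 6)

Substitute u = m^2 to get a quadratic in u, then factor.
m^2 + 4 is irreducible over ℤ (sum of squares).
m^2 - 6 is irreducible over ℤ (6 is not a perfect square).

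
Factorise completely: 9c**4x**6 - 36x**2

9x**2(c**2x**2 + 2)(c**2x**2 - 2)

Factor out 9x**2 first: what remains is c**4x**4 - 4.
Recognize a difference of squares with the parts c**2x**2 and 2.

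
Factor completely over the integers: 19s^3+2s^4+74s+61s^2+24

(2s+1)(s+2)(s+3)(s+4)

Among the possible rational roots, s = −3 is a root, giving the factor (s+3) and quotient 2s^3+13s^2+22s+8.
Next, s = −4 is a root, giving the factor (s+4) and quotient 2s^2+5s+2.
The remaining quadratic factors as (s+2)(2s+1).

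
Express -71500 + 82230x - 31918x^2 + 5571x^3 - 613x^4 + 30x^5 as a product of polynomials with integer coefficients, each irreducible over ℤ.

Testing divisors of the constant over divisors of the leading coefficient, x = 10 is a root, so (x - 10) is a factor; dividing leaves 30x^4 - 313x^3 + 2441x^2 - 7508x + 7150.
Next, x = 11/6 is a root, so (6x - 11) is a factor; dividing leaves 5x^3 - 43x^2 + 328x - 650.
Continuing, x = 13/5 is a root, so (5x - 13) divides it; the quotient is x^2 - 6x + 50.
The quadratic x^2 - 6x + 50 has discriminant -164 < 0 and is irreducible over ℤ.

(5x - 13)(6x - 11)(x - 10)(x^2 - 6x + 50)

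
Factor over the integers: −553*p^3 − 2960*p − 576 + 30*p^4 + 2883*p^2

(5*p − 8)*(6*p + 1)*(p − 8)*(p − 9)

By the rational root theorem, p = 8/5 is a root, giving the factor (5*p − 8) and quotient 6*p^3 − 101*p^2 + 415*p + 72.
Then p = 9 is a root, giving the factor (p − 9) and quotient 6*p^2 − 47*p − 8.
The remaining quadratic factors as (6*p + 1)(p − 8).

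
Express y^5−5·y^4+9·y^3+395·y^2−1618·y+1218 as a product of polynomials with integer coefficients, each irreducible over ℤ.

(y+7)·(y−1)·(y−3)·(y^2−8·y+58)

Trying the rational-root candidates, y = −7 is a root, giving the factor (y+7) and quotient y^4−12·y^3+93·y^2−256·y+174.
Next, y = 3 is a root, so (y−3) is a factor; dividing leaves y^3−9·y^2+66·y−58.
Next, y = 1 is a root, so (y−1) is a factor; dividing leaves y^2−8·y+58.
The quadratic y^2−8·y+58 has discriminant −168 < 0 and is irreducible over ℤ.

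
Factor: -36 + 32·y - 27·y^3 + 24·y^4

(8·y - 9)·(3·y^3 + 4)

Group as (24·y^4 + 32·y) + (-27·y^3 - 36) = 8·y·(3·y^3 + 4) - 9·(3·y^3 + 4).
Both groups share the factor (3·y^3 + 4).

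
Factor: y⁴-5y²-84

(y²+7)(y²-12)

Substitute u = y² to get a quadratic in u, then factor.
y²-12 is irreducible over ℤ (12 is not a perfect square).
y²+7 is irreducible over ℤ (always positive, so no real roots).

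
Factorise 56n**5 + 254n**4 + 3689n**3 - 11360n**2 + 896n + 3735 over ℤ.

By the rational root theorem, n = 9/4 is a root, giving the factor (4n - 9) and quotient 14n**4 + 95n**3 + 1136n**2 - 284n - 415.
Then n = -1/2 is a root, giving the factor (2n + 1) and quotient 7n**3 + 44n**2 + 546n - 415.
Continuing, n = 5/7 is a root, giving the factor (7n - 5) and quotient n**2 + 7n + 83.
The quadratic n**2 + 7n + 83 has discriminant -283 < 0 and is irreducible over ℤ.

(2n + 1)(4n - 9)(7n - 5)(n**2 + 7n + 83)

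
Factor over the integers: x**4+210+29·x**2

(x**2+14)·(x**2+15)

Substitute u = x**2 to get a quadratic in u, then factor.
x**2+15 is irreducible over ℤ (always positive, so no real roots).
x**2+14 is irreducible over ℤ (always positive, so no real roots).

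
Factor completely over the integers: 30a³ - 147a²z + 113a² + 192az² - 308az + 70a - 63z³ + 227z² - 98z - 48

Group: 3a(10a² - 19az + 11a + 7z² - 19z - 6) + (-9z + 8)(10a² - 19az + 11a + 7z² - 19z - 6); both groups contain (10a² - 19az + 11a + 7z² - 19z - 6), so (3a - 9z + 8) is a factor with cofactor 10a² - 19az + 11a + 7z² - 19z - 6.
The cofactor groups again: 10a² - 19az + 11a + 7z² - 19z - 6 = 5a(2a - z + 3) + (-7z - 2)(2a - z + 3); both groups contain (2a - z + 3), giving (5a - 7z - 2)(2a - z + 3).

(2a - z + 3)(3a - 9z + 8)(5a - 7z - 2)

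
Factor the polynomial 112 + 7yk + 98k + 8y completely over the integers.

(7k + 8)(y + 14)

Group as (7yk + 8y) + (98k + 112) = y(7k + 8) + 14(7k + 8).
Both groups share the factor (7k + 8).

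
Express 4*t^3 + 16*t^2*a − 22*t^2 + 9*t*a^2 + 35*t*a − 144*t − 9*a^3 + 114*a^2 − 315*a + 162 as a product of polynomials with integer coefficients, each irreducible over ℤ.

(2*t − a + 9)*(2*t + 3*a − 2)*(t + 3*a − 9)

Group: t*(4*t^2 + 4*t*a + 14*t − 3*a^2 + 29*a − 18) + (3*a − 9)*(4*t^2 + 4*t*a + 14*t − 3*a^2 + 29*a − 18); both groups contain (4*t^2 + 4*t*a + 14*t − 3*a^2 + 29*a − 18), so (t + 3*a − 9) is a factor with cofactor 4*t^2 + 4*t*a + 14*t − 3*a^2 + 29*a − 18.
The cofactor groups again: 4*t^2 + 4*t*a + 14*t − 3*a^2 + 29*a − 18 = 2*t*(2*t − a + 9) + (3*a − 2)*(2*t − a + 9); both groups contain (2*t − a + 9), giving (2*t + 3*a − 2)*(2*t − a + 9).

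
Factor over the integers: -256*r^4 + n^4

Difference of squares twice: with A = n and B = 4*r, A⁴ − B⁴ = (A² − B²)(A² + B²), and A² − B² factors again.

(n + 4*r)*(n - 4*r)*(n^2 + 16*r^2)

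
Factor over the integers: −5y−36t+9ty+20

(9t−5)(y−4)

Group as (9ty−36t) + (−5y+20) = 9t(y−4) − 5(y−4).
Both groups share the factor (y−4).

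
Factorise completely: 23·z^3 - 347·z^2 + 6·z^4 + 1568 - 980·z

Testing divisors of the constant over divisors of the leading coefficient, z = -8 is a root, giving the factor (z + 8) and quotient 6·z^3 - 25·z^2 - 147·z + 196.
Then z = -4 is a root, giving the factor (z + 4) and quotient 6·z^2 - 49·z + 49.
The remaining quadratic factors as (z - 7)(6·z - 7).

(6·z - 7)·(z + 4)·(z + 8)·(z - 7)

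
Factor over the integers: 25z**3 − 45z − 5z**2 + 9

(5z − 1)(5z**2 − 9)

Group as (25z**3 − 45z) + (−5z**2 + 9) = 5z(5z**2 − 9) − (5z**2 − 9).
Both groups share the factor (5z**2 − 9).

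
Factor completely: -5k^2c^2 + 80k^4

Pull out the common factor 5k^2; 16k^2 - c^2 is a difference of squares.

5k^2(4k - c)(4k + c)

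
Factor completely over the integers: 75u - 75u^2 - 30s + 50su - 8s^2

Group: -4s(2s - 5u) + (15u - 15)(2s - 5u); both groups contain (2s - 5u).

-(2s - 5u)(4s - 15u + 15)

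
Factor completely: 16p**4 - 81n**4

(2p - 3n)(2p + 3n)(4p**2 + 9n**2)

Write as (4p**2)² − (9n**2)², then factor 4p**2 - 9n**2 once more.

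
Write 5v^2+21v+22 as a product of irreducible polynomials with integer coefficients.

Need a pair with product 5·22 = 110 and sum 21: that's 11 and 10.
Split the middle term: 5v^2+11v + 10v+22 = v(5v+11) + 2(5v+11).

(5v+11)(v+2)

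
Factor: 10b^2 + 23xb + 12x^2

(3x + 2b)(4x + 5b)

Group: 3x(4x + 5b) + 2b(4x + 5b); both groups contain (4x + 5b).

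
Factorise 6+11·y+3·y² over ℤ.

Need a pair with product 3·6 = 18 and sum 11: that's 9 and 2.
Split the middle term: 3·y²+9·y + 2·y+6 = 3·y·(y+3) + 2·(y+3).

(3·y+2)·(y+3)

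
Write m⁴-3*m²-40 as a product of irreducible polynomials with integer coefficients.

Substitute u = m² to get a quadratic in u, then factor.
m²+5 is irreducible over ℤ (always positive, so no real roots).
m²-8 is irreducible over ℤ (8 is not a perfect square).

(m²+5)*(m²-8)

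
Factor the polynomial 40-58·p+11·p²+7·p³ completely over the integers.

Trying the rational-root candidates, p = 10/7 is a root, so (7·p-10) is a factor; dividing leaves p²+3·p-4.
The remaining quadratic factors as (p+4)(p-1).

(7·p-10)·(p+4)·(p-1)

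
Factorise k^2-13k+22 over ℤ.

Two integers with product 22 and sum -13 are -2 and -11.

(k-11)(k-2)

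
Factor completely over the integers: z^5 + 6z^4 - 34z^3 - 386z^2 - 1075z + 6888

(z + 8)(z - 3)(z - 7)(z^2 + 8z + 41)

Testing divisors of the constant over divisors of the leading coefficient, z = 7 is a root, so (z - 7) divides it; the quotient is z^4 + 13z^3 + 57z^2 + 13z - 984.
Next, z = 3 is a root, so (z - 3) is a factor; dividing leaves z^3 + 16z^2 + 105z + 328.
Next, z = -8 is a root, giving the factor (z + 8) and quotient z^2 + 8z + 41.
The quadratic z^2 + 8z + 41 has discriminant -100 < 0 and is irreducible over ℤ.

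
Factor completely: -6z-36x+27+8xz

Group as (8xz-36x) + (-6z+27) = 4x(2z-9) - 3(2z-9).
Both groups share the factor (2z-9).

(2z-9)(4x-3)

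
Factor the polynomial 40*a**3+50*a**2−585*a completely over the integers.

Pull out the common factor 5*a, then factor the remaining trinomial.

5*a*(2*a+9)*(4*a−13)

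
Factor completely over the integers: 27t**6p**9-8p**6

p**6(3t**2p-2)(9t**4p**2+6t**2p+4)

Pull out the common factor p**6, leaving 27t**6p**3-8.
Recognize a difference of cubes with the parts 3t**2p and 2.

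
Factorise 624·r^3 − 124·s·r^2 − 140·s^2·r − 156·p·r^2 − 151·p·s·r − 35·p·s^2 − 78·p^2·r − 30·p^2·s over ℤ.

Group: 5·s·(−6·p^2 − 7·p·s − 12·p·r − 28·s·r + 48·r^2) + 13·r·(−6·p^2 − 7·p·s − 12·p·r − 28·s·r + 48·r^2); both groups contain (−6·p^2 − 7·p·s − 12·p·r − 28·s·r + 48·r^2), so (5·s + 13·r) is a factor with cofactor −6·p^2 − 7·p·s − 12·p·r − 28·s·r + 48·r^2.
The cofactor groups again: −6·p^2 − 7·p·s − 12·p·r − 28·s·r + 48·r^2 = −p·(6·p + 7·s − 12·r) − 4·r·(6·p + 7·s − 12·r); both groups contain (6·p + 7·s − 12·r), giving −(p + 4·r)·(6·p + 7·s − 12·r).

−(5·s + 13·r)·(6·p + 7·s − 12·r)·(p + 4·r)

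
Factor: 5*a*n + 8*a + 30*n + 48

(5*n + 8)*(a + 6)

Group as (5*a*n + 8*a) + (30*n + 48) = a*(5*n + 8) + 6*(5*n + 8).
Both groups share the factor (5*n + 8).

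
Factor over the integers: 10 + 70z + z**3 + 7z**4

Group as (7z**4 + 70z) + (z**3 + 10) = 7z(z**3 + 10) + (z**3 + 10).
Both groups share the factor (z**3 + 10).

(7z + 1)(z**3 + 10)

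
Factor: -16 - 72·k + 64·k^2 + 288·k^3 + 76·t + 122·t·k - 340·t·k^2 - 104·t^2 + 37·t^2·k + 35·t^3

(7·t - 8·k - 4)·(5·t - 9·k - 2)·(t + 4·k - 2)

Group: 5·t·(7·t^2 + 20·t·k - 18·t - 32·k^2 + 8) + (-9·k - 2)·(7·t^2 + 20·t·k - 18·t - 32·k^2 + 8); both groups contain (7·t^2 + 20·t·k - 18·t - 32·k^2 + 8), so (5·t - 9·k - 2) is a factor with cofactor 7·t^2 + 20·t·k - 18·t - 32·k^2 + 8.
The cofactor groups again: 7·t^2 + 20·t·k - 18·t - 32·k^2 + 8 = t·(7·t - 8·k - 4) + (4·k - 2)·(7·t - 8·k - 4); both groups contain (7·t - 8·k - 4), giving (t + 4·k - 2)·(7·t - 8·k - 4).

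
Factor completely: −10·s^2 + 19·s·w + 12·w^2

−(2·s + w)·(5·s − 12·w)

Group: −2·s·(5·s − 12·w) − w·(5·s − 12·w); both groups contain (5·s − 12·w).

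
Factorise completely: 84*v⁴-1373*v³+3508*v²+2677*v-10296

By the rational root theorem, v = -11/7 is a root, so (7*v+11) is a factor; dividing leaves 12*v³-215*v²+839*v-936.
Next, v = 9/4 is a root, giving the factor (4*v-9) and quotient 3*v²-47*v+104.
The remaining quadratic factors as (v-13)(3*v-8).

(3*v-8)*(4*v-9)*(7*v+11)*(v-13)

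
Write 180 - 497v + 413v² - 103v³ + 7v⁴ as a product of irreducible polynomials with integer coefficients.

Among the possible rational roots, v = 4 is a root, so (v - 4) divides it; the quotient is 7v³ - 75v² + 113v - 45.
Continuing, v = 5/7 is a root, giving the factor (7v - 5) and quotient v² - 10v + 9.
The remaining quadratic factors as (v - 1)(v - 9).

(7v - 5)(v - 1)(v - 4)(v - 9)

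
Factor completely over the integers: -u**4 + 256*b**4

Write as (16*b**2)² − (u**2)², then factor 16*b**2 - u**2 once more.

(4*b + u)*(4*b - u)*(16*b**2 + u**2)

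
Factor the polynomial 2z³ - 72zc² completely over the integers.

2z(z - 6c)(z + 6c)

Pull out the common factor 2z; z² - 36c² is a difference of squares.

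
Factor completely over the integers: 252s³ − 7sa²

Factor out 7s, leaving 36s² − a², which is a difference of two squares.

7s(6s − a)(6s + a)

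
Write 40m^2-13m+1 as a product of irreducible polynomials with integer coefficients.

(5m-1)(8m-1)

Need a pair with product 40·1 = 40 and sum -13: that's -8 and -5.
Split the middle term: 40m^2-8m - 5m+1 = 8m(5m-1) - (5m-1).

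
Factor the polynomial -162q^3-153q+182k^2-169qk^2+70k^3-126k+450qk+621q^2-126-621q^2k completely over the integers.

-(9q-2k-6)(9q+5k+3)(2q+7k-7)

Group: 9q(-18q^2-73qk+57q-35k^2+14k+21) + (-2k-6)(-18q^2-73qk+57q-35k^2+14k+21); both groups contain (-18q^2-73qk+57q-35k^2+14k+21), so (9q-2k-6) is a factor with cofactor -18q^2-73qk+57q-35k^2+14k+21.
The cofactor groups again: -18q^2-73qk+57q-35k^2+14k+21 = -2q(9q+5k+3) + (-7k+7)(9q+5k+3); both groups contain (9q+5k+3), giving -(2q+7k-7)(9q+5k+3).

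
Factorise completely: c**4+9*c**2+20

(c**2+4)*(c**2+5)

Substitute u = c**2 to get a quadratic in u, then factor.
c**2+4 is irreducible over ℤ (sum of squares).
c**2+5 is irreducible over ℤ (always positive, so no real roots).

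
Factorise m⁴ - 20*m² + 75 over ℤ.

(m² - 15)*(m² - 5)

Substitute u = m² to get a quadratic in u, then factor.
m² - 15 is irreducible over ℤ (15 is not a perfect square).
m² - 5 is irreducible over ℤ (5 is not a perfect square).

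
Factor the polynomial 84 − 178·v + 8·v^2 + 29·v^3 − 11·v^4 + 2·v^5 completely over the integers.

(2·v − 1)·(v + 2)·(v − 3)·(v^2 − 4·v + 14)

Testing divisors of the constant over divisors of the leading coefficient, v = 1/2 is a root, so (2·v − 1) divides it; the quotient is v^4 − 5·v^3 + 12·v^2 + 10·v − 84.
Continuing, v = 3 is a root, so (v − 3) is a factor; dividing leaves v^3 − 2·v^2 + 6·v + 28.
Then v = −2 is a root, giving the factor (v + 2) and quotient v^2 − 4·v + 14.
The quadratic v^2 − 4·v + 14 has discriminant −40 < 0 and is irreducible over ℤ.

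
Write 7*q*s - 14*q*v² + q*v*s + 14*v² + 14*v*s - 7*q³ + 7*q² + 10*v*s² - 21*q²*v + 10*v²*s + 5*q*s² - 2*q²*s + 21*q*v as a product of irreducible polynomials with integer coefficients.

-(7*q - 5*s - 7)*(q + 2*v)*(q + v + s)

Group: q*(-7*q² - 14*q*v + 5*q*s + 7*q + 10*v*s + 14*v) + (v + s)*(-7*q² - 14*q*v + 5*q*s + 7*q + 10*v*s + 14*v); both groups contain (-7*q² - 14*q*v + 5*q*s + 7*q + 10*v*s + 14*v), so (q + v + s) is a factor with cofactor -7*q² - 14*q*v + 5*q*s + 7*q + 10*v*s + 14*v.
The cofactor groups again: -7*q² - 14*q*v + 5*q*s + 7*q + 10*v*s + 14*v = -7*q*(q + 2*v) + (5*s + 7)*(q + 2*v); both groups contain (q + 2*v), giving -(7*q - 5*s - 7)*(q + 2*v).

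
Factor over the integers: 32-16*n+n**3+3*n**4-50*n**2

(3*n-2)*(n+1)*(n+4)*(n-4)

Among the possible rational roots, n = -1 is a root, so (n+1) is a factor; dividing leaves 3*n**3-2*n**2-48*n+32.
Continuing, n = 4 is a root, so (n-4) divides it; the quotient is 3*n**2+10*n-8.
The remaining quadratic factors as (3*n-2)(n+4).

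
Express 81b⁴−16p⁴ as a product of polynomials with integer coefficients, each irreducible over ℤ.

(3b)⁴ − (2p)⁴ = ((3b)² − (2p)²)((3b)² + (2p)²); the first factor splits again, the second (9b²+4p²) is irreducible.

(3b+2p)(3b−2p)(9b²+4p²)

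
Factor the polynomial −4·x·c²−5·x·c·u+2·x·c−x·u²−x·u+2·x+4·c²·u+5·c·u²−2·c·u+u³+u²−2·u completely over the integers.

−(x−u)·(4·c+u+2)·(c+u−1)

Group: 4·c·(−x·c−x·u+x+c·u+u²−u) + (u+2)·(−x·c−x·u+x+c·u+u²−u); both groups contain (−x·c−x·u+x+c·u+u²−u), so (4·c+u+2) is a factor with cofactor −x·c−x·u+x+c·u+u²−u.
The cofactor groups again: −x·c−x·u+x+c·u+u²−u = −c·(x−u) + (−u+1)·(x−u); both groups contain (x−u), giving −(c+u−1)·(x−u).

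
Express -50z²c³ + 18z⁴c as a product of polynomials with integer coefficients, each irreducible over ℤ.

2cz²(3z - 5c)(3z + 5c)

Factor out 2z²c, leaving 9z² - 25c², which is a difference of two squares.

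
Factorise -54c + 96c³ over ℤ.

Factor out 6c, leaving 16c² - 9, which is a difference of two squares.

6c(4c + 3)(4c - 3)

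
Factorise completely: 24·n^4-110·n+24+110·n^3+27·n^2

Among the possible rational roots, n = 2/3 is a root, giving the factor (3·n-2) and quotient 8·n^3+42·n^2+37·n-12.
Then n = 1/4 is a root, giving the factor (4·n-1) and quotient 2·n^2+11·n+12.
The remaining quadratic factors as (2·n+3)(n+4).

(2·n+3)·(3·n-2)·(4·n-1)·(n+4)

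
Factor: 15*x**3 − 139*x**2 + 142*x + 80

Testing divisors of the constant over divisors of the leading coefficient, x = 8 is a root, giving the factor (x − 8) and quotient 15*x**2 − 19*x − 10.
The remaining quadratic factors as (5*x + 2)(3*x − 5).

(3*x − 5)*(5*x + 2)*(x − 8)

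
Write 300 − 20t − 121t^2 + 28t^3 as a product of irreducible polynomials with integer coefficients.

Trying the rational-root candidates, t = −10/7 is a root, giving the factor (7t + 10) and quotient 4t^2 − 23t + 30.
The remaining quadratic factors as (4t − 15)(t − 2).

(4t − 15)(7t + 10)(t − 2)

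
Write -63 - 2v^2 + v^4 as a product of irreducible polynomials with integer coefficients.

(v + 3)(v - 3)(v^2 + 7)

Substitute u = v^2 to get a quadratic in u, then factor.
v^2 - 9 is a difference of squares.
v^2 + 7 is irreducible over ℤ (always positive, so no real roots).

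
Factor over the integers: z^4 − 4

(z^2 + 2)(z^2 − 2)

Substitute u = z^2 to get a quadratic in u, then factor.
z^2 − 2 is irreducible over ℤ (2 is not a perfect square).
z^2 + 2 is irreducible over ℤ (always positive, so no real roots).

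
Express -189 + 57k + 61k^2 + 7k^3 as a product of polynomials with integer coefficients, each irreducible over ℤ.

(7k - 9)(k + 3)(k + 7)

Among the possible rational roots, k = -7 is a root, so (k + 7) is a factor; dividing leaves 7k^2 + 12k - 27.
The remaining quadratic factors as (7k - 9)(k + 3).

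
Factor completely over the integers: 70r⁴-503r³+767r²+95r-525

Trying the rational-root candidates, r = 5 is a root, so (r-5) is a factor; dividing leaves 70r³-153r²+2r+105.
Then r = -5/7 is a root, so (7r+5) is a factor; dividing leaves 10r²-29r+21.
The remaining quadratic factors as (2r-3)(5r-7).

(2r-3)(5r-7)(7r+5)(r-5)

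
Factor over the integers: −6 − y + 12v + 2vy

(2v − 1)(y + 6)

Group as (2vy + 12v) + (−y − 6) = 2v(y + 6) − (y + 6).
Both groups share the factor (y + 6).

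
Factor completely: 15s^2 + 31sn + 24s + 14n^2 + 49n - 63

Group: 3s(5s + 7n - 7) + (2n + 9)(5s + 7n - 7); both groups contain (5s + 7n - 7).

(3s + 2n + 9)(5s + 7n - 7)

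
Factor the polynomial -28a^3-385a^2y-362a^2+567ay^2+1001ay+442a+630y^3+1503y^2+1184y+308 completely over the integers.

-(4a+3y+2)(7a-14y-11)(a+15y+14)

Group: 7a(-4a^2-63ay-58a-45y^2-72y-28) + (-14y-11)(-4a^2-63ay-58a-45y^2-72y-28); both groups contain (-4a^2-63ay-58a-45y^2-72y-28), so (7a-14y-11) is a factor with cofactor -4a^2-63ay-58a-45y^2-72y-28.
The cofactor groups again: -4a^2-63ay-58a-45y^2-72y-28 = -a(4a+3y+2) + (-15y-14)(4a+3y+2); both groups contain (4a+3y+2), giving -(a+15y+14)(4a+3y+2).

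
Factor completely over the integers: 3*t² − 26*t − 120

Need a pair with product 3·(−120) = −360 and sum −26: that's −36 and 10.
Split the middle term: 3*t² − 36*t + 10*t − 120 = 3*t*(t − 12) + 10*(t − 12).

(3*t + 10)*(t − 12)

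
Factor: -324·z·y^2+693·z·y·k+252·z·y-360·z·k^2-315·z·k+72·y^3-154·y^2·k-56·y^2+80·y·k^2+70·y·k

-(9·z-2·y)·(4·y-5·k)·(9·y-8·k-7)

Group: 9·y·(-36·z·y+45·z·k+8·y^2-10·y·k) + (-8·k-7)·(-36·z·y+45·z·k+8·y^2-10·y·k); both groups contain (-36·z·y+45·z·k+8·y^2-10·y·k), so (9·y-8·k-7) is a factor with cofactor -36·z·y+45·z·k+8·y^2-10·y·k.
The cofactor groups again: -36·z·y+45·z·k+8·y^2-10·y·k = -4·y·(9·z-2·y) + 5·k·(9·z-2·y); both groups contain (9·z-2·y), giving -(4·y-5·k)·(9·z-2·y).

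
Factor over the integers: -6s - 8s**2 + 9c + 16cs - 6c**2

-(2c - 4s - 3)(3c - 2s)

Group: -3c(2c - 4s - 3) + 2s(2c - 4s - 3); both groups contain (2c - 4s - 3).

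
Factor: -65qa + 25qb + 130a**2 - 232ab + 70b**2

-(5q - 10a + 14b)(13a - 5b)

Group: -5q(13a - 5b) + (10a - 14b)(13a - 5b); both groups contain (13a - 5b).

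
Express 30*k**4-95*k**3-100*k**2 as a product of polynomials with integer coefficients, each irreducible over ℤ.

5*k**2*(6*k+5)*(k-4)

Pull out the common factor 5*k**2, then factor the remaining trinomial.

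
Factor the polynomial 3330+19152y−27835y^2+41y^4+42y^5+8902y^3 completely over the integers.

(2y−3)(3y−5)(7y+1)(y^2+4y+222)

Testing divisors of the constant over divisors of the leading coefficient, y = −1/7 is a root, so (7y+1) is a factor; dividing leaves 6y^4+5y^3+1271y^2−4158y+3330.
Continuing, y = 5/3 is a root, so (3y−5) divides it; the quotient is 2y^3+5y^2+432y−666.
Next, y = 3/2 is a root, giving the factor (2y−3) and quotient y^2+4y+222.
The quadratic y^2+4y+222 has discriminant −872 < 0 and is irreducible over ℤ.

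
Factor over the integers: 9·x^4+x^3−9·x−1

Group as (9·x^4−9·x) + (x^3−1) = 9·x·(x^3−1) + (x^3−1).
Both groups share the factor (x^3−1).

(9·x+1)·(x−1)·(x^2+x+1)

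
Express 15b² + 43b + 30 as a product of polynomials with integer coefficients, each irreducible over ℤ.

Need a pair with product 15·30 = 450 and sum 43: that's 18 and 25.
Split the middle term: 15b² + 18b + 25b + 30 = 3b(5b + 6) + 5(5b + 6).

(3b + 5)(5b + 6)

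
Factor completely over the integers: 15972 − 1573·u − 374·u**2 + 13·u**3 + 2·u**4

(2·u − 11)·(u + 11)·(u + 12)·(u − 11)

Among the possible rational roots, u = 11/2 is a root, so (2·u − 11) is a factor; dividing leaves u**3 + 12·u**2 − 121·u − 1452.
Continuing, u = 11 is a root, giving the factor (u − 11) and quotient u**2 + 23·u + 132.
The remaining quadratic factors as (u + 12)(u + 11).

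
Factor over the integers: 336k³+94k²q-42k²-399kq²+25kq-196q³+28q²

(6k-7q)(7k+4q)(8k+7q-1)

Group: 7k(48k²-14kq-6k-49q²+7q) + 4q(48k²-14kq-6k-49q²+7q); both groups contain (48k²-14kq-6k-49q²+7q), so (7k+4q) is a factor with cofactor 48k²-14kq-6k-49q²+7q.
The cofactor groups again: 48k²-14kq-6k-49q²+7q = 8k(6k-7q) + (7q-1)(6k-7q); both groups contain (6k-7q), giving (8k+7q-1)(6k-7q).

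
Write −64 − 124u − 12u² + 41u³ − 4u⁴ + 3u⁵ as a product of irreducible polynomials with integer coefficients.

By the rational root theorem, u = 2 is a root, giving the factor (u − 2) and quotient 3u⁴ + 2u³ + 45u² + 78u + 32.
Continuing, u = −1 is a root, so (u + 1) divides it; the quotient is 3u³ − u² + 46u + 32.
Continuing, u = −2/3 is a root, giving the factor (3u + 2) and quotient u² − u + 16.
The quadratic u² − u + 16 has discriminant −63 < 0 and is irreducible over ℤ.

(3u + 2)(u + 1)(u − 2)(u² − u + 16)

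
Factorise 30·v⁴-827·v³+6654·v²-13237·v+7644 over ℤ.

Testing divisors of the constant over divisors of the leading coefficient, v = 7/6 is a root, so (6·v-7) divides it; the quotient is 5·v³-132·v²+955·v-1092.
Then v = 13 is a root, giving the factor (v-13) and quotient 5·v²-67·v+84.
The remaining quadratic factors as (5·v-7)(v-12).

(5·v-7)·(6·v-7)·(v-12)·(v-13)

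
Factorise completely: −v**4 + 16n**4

(2n + v)(2n − v)(4n**2 + v**2)

Difference of squares twice: with A = 2n and B = v, A⁴ − B⁴ = (A² − B²)(A² + B²), and A² − B² factors again.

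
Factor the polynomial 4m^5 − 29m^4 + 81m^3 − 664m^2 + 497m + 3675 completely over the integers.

By the rational root theorem, m = 7 is a root, giving the factor (m − 7) and quotient 4m^4 − m^3 + 74m^2 − 146m − 525.
Then m = 3 is a root, giving the factor (m − 3) and quotient 4m^3 + 11m^2 + 107m + 175.
Next, m = −7/4 is a root, giving the factor (4m + 7) and quotient m^2 + m + 25.
The quadratic m^2 + m + 25 has discriminant −99 < 0 and is irreducible over ℤ.

(4m + 7)(m − 3)(m − 7)(m^2 + m + 25)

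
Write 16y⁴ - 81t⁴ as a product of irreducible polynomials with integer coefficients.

Difference of squares twice: with A = 2y and B = 3t, A⁴ − B⁴ = (A² − B²)(A² + B²), and A² − B² factors again.

(2y - 3t)(2y + 3t)(4y² + 9t²)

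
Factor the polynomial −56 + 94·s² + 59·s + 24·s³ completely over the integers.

Trying the rational-root candidates, s = 1/2 is a root, giving the factor (2·s − 1) and quotient 12·s² + 53·s + 56.
The remaining quadratic factors as (3·s + 8)(4·s + 7).

(2·s − 1)·(3·s + 8)·(4·s + 7)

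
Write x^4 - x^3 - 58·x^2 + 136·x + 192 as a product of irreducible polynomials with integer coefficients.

(x + 1)·(x + 8)·(x - 4)·(x - 6)

Trying the rational-root candidates, x = -8 is a root, so (x + 8) divides it; the quotient is x^3 - 9·x^2 + 14·x + 24.
Then x = -1 is a root, giving the factor (x + 1) and quotient x^2 - 10·x + 24.
The remaining quadratic factors as (x - 6)(x - 4).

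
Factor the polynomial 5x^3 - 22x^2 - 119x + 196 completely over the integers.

(5x - 7)(x + 4)(x - 7)

Testing divisors of the constant over divisors of the leading coefficient, x = 7/5 is a root, so (5x - 7) is a factor; dividing leaves x^2 - 3x - 28.
The remaining quadratic factors as (x + 4)(x - 7).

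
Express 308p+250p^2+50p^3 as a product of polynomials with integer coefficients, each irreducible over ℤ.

2p(5p+11)(5p+14)

Pull out the common factor 2p, then factor the remaining trinomial.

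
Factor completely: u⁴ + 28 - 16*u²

(u² - 14)*(u² - 2)

Substitute w = u² to get a quadratic in w, then factor.
u² - 14 is irreducible over ℤ (14 is not a perfect square).
u² - 2 is irreducible over ℤ (2 is not a perfect square).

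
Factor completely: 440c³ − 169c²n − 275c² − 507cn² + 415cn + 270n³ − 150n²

(11c − 10n)(5c − 3n)(8c + 9n − 5)

Group: 8c(55c² − 83cn + 30n²) + (9n − 5)(55c² − 83cn + 30n²); both groups contain (55c² − 83cn + 30n²), so (8c + 9n − 5) is a factor with cofactor 55c² − 83cn + 30n².
The cofactor groups again: 55c² − 83cn + 30n² = 11c(5c − 3n) − 10n(5c − 3n); both groups contain (5c − 3n), giving (11c − 10n)(5c − 3n).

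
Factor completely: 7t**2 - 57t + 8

Need a pair with product 7·8 = 56 and sum -57: that's -1 and -56.
Split the middle term: 7t**2 - t - 56t + 8 = t(7t - 1) - 8(7t - 1).

(7t - 1)(t - 8)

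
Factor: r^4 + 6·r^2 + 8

Substitute u = r^2 to get a quadratic in u, then factor.
r^2 + 4 is irreducible over ℤ (sum of squares).
r^2 + 2 is irreducible over ℤ (always positive, so no real roots).

(r^2 + 2)·(r^2 + 4)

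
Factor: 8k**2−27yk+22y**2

(11y−8k)(2y−k)

Group: 11y(2y−k) − 8k(2y−k); both groups contain (2y−k).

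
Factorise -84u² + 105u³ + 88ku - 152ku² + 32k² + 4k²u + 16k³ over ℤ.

Group: 4k(4k² + 4ku + 8k - 35u² + 28u) - 3u(4k² + 4ku + 8k - 35u² + 28u); both groups contain (4k² + 4ku + 8k - 35u² + 28u), so (4k - 3u) is a factor with cofactor 4k² + 4ku + 8k - 35u² + 28u.
The cofactor groups again: 4k² + 4ku + 8k - 35u² + 28u = 2k(2k + 7u) + (-5u + 4)(2k + 7u); both groups contain (2k + 7u), giving (2k - 5u + 4)(2k + 7u).

(2k + 7u)(2k - 5u + 4)(4k - 3u)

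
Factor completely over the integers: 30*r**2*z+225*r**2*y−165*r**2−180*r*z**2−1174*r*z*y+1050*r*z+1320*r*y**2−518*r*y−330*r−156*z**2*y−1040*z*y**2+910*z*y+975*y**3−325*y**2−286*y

Group: 2*z*(15*r**2−90*r*z+88*r*y+30*r−78*z*y+65*y**2+26*y) + (15*y−11)*(15*r**2−90*r*z+88*r*y+30*r−78*z*y+65*y**2+26*y); both groups contain (15*r**2−90*r*z+88*r*y+30*r−78*z*y+65*y**2+26*y), so (2*z+15*y−11) is a factor with cofactor 15*r**2−90*r*z+88*r*y+30*r−78*z*y+65*y**2+26*y.
The cofactor groups again: 15*r**2−90*r*z+88*r*y+30*r−78*z*y+65*y**2+26*y = r*(15*r+13*y) + (−6*z+5*y+2)*(15*r+13*y); both groups contain (15*r+13*y), giving (r−6*z+5*y+2)*(15*r+13*y).

(15*r+13*y)*(2*z+15*y−11)*(r−6*z+5*y+2)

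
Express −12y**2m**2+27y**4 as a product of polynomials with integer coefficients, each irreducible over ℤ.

Every term has a factor of 3y**2. Then 9y**2−4m**2 = (3y)² − (2m)².

3y**2(3y−2m)(3y+2m)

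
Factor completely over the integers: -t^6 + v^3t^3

Pull out the common factor t^3, leaving v^3 - t^3.
Recognize a difference of cubes with the parts v and t.

t^3(v - t)(v^2 + vt + t^2)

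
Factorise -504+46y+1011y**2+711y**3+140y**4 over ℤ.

Testing divisors of the constant over divisors of the leading coefficient, y = -2 is a root, so (y+2) divides it; the quotient is 140y**3+431y**2+149y-252.
Then y = -7/5 is a root, giving the factor (5y+7) and quotient 28y**2+47y-36.
The remaining quadratic factors as (7y-4)(4y+9).

(4y+9)(5y+7)(7y-4)(y+2)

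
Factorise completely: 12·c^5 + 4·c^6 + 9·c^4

c^4·(2·c + 3)^2

Factor out c^4 first: what remains is 4·c^2 + 12·c + 9.
Recognize a perfect-square trinomial with the parts 3 and 2·c.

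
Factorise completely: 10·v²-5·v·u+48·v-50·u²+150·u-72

(2·v-5·u+12)·(5·v+10·u-6)

Group: 2·v·(5·v+10·u-6) + (-5·u+12)·(5·v+10·u-6); both groups contain (5·v+10·u-6).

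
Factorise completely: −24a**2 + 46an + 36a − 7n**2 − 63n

−(4a − 7n)(6a − n − 9)

Group: −4a(6a − n − 9) + 7n(6a − n − 9); both groups contain (6a − n − 9).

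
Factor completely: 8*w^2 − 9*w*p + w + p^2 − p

(8*w − p + 1)*(w − p)

Group: w*(8*w − p + 1) − p*(8*w − p + 1); both groups contain (8*w − p + 1).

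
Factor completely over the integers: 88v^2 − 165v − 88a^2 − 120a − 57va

(8v − 11a − 15)(11v + 8a)

Group: 11v(8v − 11a − 15) + 8a(8v − 11a − 15); both groups contain (8v − 11a − 15).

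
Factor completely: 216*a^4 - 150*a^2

Factor out 6*a^2, leaving 36*a^2 - 25, which is a difference of two squares.

6*a^2*(6*a + 5)*(6*a - 5)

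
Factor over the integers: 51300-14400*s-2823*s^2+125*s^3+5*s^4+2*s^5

Trying the rational-root candidates, s = 10 is a root, so (s-10) divides it; the quotient is 2*s^4+25*s^3+375*s^2+927*s-5130.
Next, s = -6 is a root, so (s+6) divides it; the quotient is 2*s^3+13*s^2+297*s-855.
Next, s = 5/2 is a root, giving the factor (2*s-5) and quotient s^2+9*s+171.
The quadratic s^2+9*s+171 has discriminant -603 < 0 and is irreducible over ℤ.

(2*s-5)*(s+6)*(s-10)*(s^2+9*s+171)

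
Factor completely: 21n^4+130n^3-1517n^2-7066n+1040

(3n+13)(7n-1)(n+10)(n-8)

Trying the rational-root candidates, n = -13/3 is a root, so (3n+13) is a factor; dividing leaves 7n^3+13n^2-562n+80.
Next, n = 8 is a root, giving the factor (n-8) and quotient 7n^2+69n-10.
The remaining quadratic factors as (7n-1)(n+10).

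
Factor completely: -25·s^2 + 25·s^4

25·s^2·(s + 1)·(s - 1)

Pull out the common factor 25·s^2, leaving s^2 - 1.
Recognize a difference of squares with the parts s and 1.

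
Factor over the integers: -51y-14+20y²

Need a pair with product 20·(-14) = -280 and sum -51: that's 5 and -56.
Split the middle term: 20y²+5y - 56y-14 = 5y(4y+1) - 14(4y+1).

(4y+1)(5y-14)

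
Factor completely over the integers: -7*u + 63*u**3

7*u*(3*u + 1)*(3*u - 1)

Factor out 7*u, leaving 9*u**2 - 1, which is a difference of two squares.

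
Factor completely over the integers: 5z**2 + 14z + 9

(5z + 9)(z + 1)

Need a pair with product 5·9 = 45 and sum 14: that's 5 and 9.
Split the middle term: 5z**2 + 5z + 9z + 9 = 5z(z + 1) + 9(z + 1).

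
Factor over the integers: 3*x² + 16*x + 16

(3*x + 4)*(x + 4)

Need a pair with product 3·16 = 48 and sum 16: that's 12 and 4.
Split the middle term: 3*x² + 12*x + 4*x + 16 = 3*x*(x + 4) + 4*(x + 4).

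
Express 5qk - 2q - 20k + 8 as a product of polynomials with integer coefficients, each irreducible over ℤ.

Group as (5qk - 2q) + (-20k + 8) = q(5k - 2) - 4(5k - 2).
Both groups share the factor (5k - 2).

(5k - 2)(q - 4)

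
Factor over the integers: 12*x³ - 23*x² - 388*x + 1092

Trying the rational-root candidates, x = 13/4 is a root, giving the factor (4*x - 13) and quotient 3*x² + 4*x - 84.
The remaining quadratic factors as (x + 6)(3*x - 14).

(3*x - 14)*(4*x - 13)*(x + 6)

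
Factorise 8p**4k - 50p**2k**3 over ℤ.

Factor out 2p**2k, leaving 4p**2 - 25k**2, which is a difference of two squares.

2kp**2(2p - 5k)(2p + 5k)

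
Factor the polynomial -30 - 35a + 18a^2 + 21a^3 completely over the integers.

Group as (21a^3 - 35a) + (18a^2 - 30) = 7a(3a^2 - 5) + 6(3a^2 - 5).
Both groups share the factor (3a^2 - 5).

(7a + 6)(3a^2 - 5)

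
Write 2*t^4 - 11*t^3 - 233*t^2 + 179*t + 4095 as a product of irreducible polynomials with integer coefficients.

(2*t - 9)*(t + 5)*(t + 7)*(t - 13)

By the rational root theorem, t = 13 is a root, so (t - 13) divides it; the quotient is 2*t^3 + 15*t^2 - 38*t - 315.
Then t = 9/2 is a root, so (2*t - 9) is a factor; dividing leaves t^2 + 12*t + 35.
The remaining quadratic factors as (t + 5)(t + 7).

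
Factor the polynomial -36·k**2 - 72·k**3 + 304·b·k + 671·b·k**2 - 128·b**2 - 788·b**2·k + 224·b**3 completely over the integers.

Group: 7·b·(32·b**2 - 76·b·k + 9·k**2) + (-8·k - 4)·(32·b**2 - 76·b·k + 9·k**2); both groups contain (32·b**2 - 76·b·k + 9·k**2), so (7·b - 8·k - 4) is a factor with cofactor 32·b**2 - 76·b·k + 9·k**2.
The cofactor groups again: 32·b**2 - 76·b·k + 9·k**2 = 4·b·(8·b - k) - 9·k·(8·b - k); both groups contain (8·b - k), giving (4·b - 9·k)·(8·b - k).

(4·b - 9·k)·(7·b - 8·k - 4)·(8·b - k)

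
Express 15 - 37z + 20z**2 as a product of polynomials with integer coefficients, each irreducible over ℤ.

(4z - 5)(5z - 3)

Need a pair with product 20·15 = 300 and sum -37: that's -12 and -25.
Split the middle term: 20z**2 - 12z - 25z + 15 = 4z(5z - 3) - 5(5z - 3).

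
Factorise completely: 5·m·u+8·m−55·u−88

(5·u+8)·(m−11)

Group as (5·m·u+8·m) + (−55·u−88) = m·(5·u+8) − 11·(5·u+8).
Both groups share the factor (5·u+8).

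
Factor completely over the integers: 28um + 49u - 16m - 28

(4m + 7)(7u - 4)

Group as (28um + 49u) + (-16m - 28) = 7u(4m + 7) - 4(4m + 7).
Both groups share the factor (4m + 7).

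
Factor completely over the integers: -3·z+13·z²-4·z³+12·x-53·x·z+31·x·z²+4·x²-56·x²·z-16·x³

Group: 4·x·(-4·x²-15·x·z+x+4·z²-13·z+3) - z·(-4·x²-15·x·z+x+4·z²-13·z+3); both groups contain (-4·x²-15·x·z+x+4·z²-13·z+3), so (4·x-z) is a factor with cofactor -4·x²-15·x·z+x+4·z²-13·z+3.
The cofactor groups again: -4·x²-15·x·z+x+4·z²-13·z+3 = -4·x·(x+4·z-1) + (z-3)·(x+4·z-1); both groups contain (x+4·z-1), giving -(4·x-z+3)·(x+4·z-1).

-(4·x-z)·(4·x-z+3)·(x+4·z-1)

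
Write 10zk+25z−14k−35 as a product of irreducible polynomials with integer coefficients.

Group as (10zk+25z) + (−14k−35) = 5z(2k+5) − 7(2k+5).
Both groups share the factor (2k+5).

(2k+5)(5z−7)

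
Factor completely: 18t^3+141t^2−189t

3t(6t−7)(t+9)

Pull out the common factor 3t, then factor the remaining trinomial.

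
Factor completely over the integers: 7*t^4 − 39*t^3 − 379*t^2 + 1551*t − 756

(7*t − 4)*(t + 7)*(t − 3)*(t − 9)

Testing divisors of the constant over divisors of the leading coefficient, t = −7 is a root, so (t + 7) is a factor; dividing leaves 7*t^3 − 88*t^2 + 237*t − 108.
Then t = 9 is a root, giving the factor (t − 9) and quotient 7*t^2 − 25*t + 12.
The remaining quadratic factors as (7*t − 4)(t − 3).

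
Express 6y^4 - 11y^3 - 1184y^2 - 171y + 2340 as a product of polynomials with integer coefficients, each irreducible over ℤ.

By the rational root theorem, y = 4/3 is a root, so (3y - 4) divides it; the quotient is 2y^3 - y^2 - 396y - 585.
Next, y = 15 is a root, so (y - 15) divides it; the quotient is 2y^2 + 29y + 39.
The remaining quadratic factors as (2y + 3)(y + 13).

(2y + 3)(3y - 4)(y + 13)(y - 15)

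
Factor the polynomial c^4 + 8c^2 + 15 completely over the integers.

Substitute u = c^2 to get a quadratic in u, then factor.
c^2 + 5 is irreducible over ℤ (always positive, so no real roots).
c^2 + 3 is irreducible over ℤ (always positive, so no real roots).

(c^2 + 3)(c^2 + 5)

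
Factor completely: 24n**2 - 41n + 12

Need a pair with product 24·12 = 288 and sum -41: that's -32 and -9.
Split the middle term: 24n**2 - 32n - 9n + 12 = 8n(3n - 4) - 3(3n - 4).

(3n - 4)(8n - 3)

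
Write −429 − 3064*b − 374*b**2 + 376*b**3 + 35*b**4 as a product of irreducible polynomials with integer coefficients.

Testing divisors of the constant over divisors of the leading coefficient, b = −13/5 is a root, so (5*b + 13) divides it; the quotient is 7*b**3 + 57*b**2 − 223*b − 33.
Continuing, b = −11 is a root, so (b + 11) is a factor; dividing leaves 7*b**2 − 20*b − 3.
The remaining quadratic factors as (b − 3)(7*b + 1).

(5*b + 13)*(7*b + 1)*(b + 11)*(b − 3)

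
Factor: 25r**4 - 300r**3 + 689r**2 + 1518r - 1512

(5r + 9)(5r - 4)(r - 6)(r - 7)

Testing divisors of the constant over divisors of the leading coefficient, r = 6 is a root, so (r - 6) is a factor; dividing leaves 25r**3 - 150r**2 - 211r + 252.
Next, r = 7 is a root, giving the factor (r - 7) and quotient 25r**2 + 25r - 36.
The remaining quadratic factors as (5r - 4)(5r + 9).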